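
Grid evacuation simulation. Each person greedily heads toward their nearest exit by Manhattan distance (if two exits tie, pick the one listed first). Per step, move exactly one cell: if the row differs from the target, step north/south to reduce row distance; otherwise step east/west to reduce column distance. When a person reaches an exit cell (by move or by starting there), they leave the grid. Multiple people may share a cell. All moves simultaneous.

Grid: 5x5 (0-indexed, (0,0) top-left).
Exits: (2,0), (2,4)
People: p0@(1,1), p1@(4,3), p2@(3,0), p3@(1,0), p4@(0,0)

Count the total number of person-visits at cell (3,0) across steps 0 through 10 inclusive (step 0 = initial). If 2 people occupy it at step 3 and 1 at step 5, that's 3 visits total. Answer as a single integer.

Step 0: p0@(1,1) p1@(4,3) p2@(3,0) p3@(1,0) p4@(0,0) -> at (3,0): 1 [p2], cum=1
Step 1: p0@(2,1) p1@(3,3) p2@ESC p3@ESC p4@(1,0) -> at (3,0): 0 [-], cum=1
Step 2: p0@ESC p1@(2,3) p2@ESC p3@ESC p4@ESC -> at (3,0): 0 [-], cum=1
Step 3: p0@ESC p1@ESC p2@ESC p3@ESC p4@ESC -> at (3,0): 0 [-], cum=1
Total visits = 1

Answer: 1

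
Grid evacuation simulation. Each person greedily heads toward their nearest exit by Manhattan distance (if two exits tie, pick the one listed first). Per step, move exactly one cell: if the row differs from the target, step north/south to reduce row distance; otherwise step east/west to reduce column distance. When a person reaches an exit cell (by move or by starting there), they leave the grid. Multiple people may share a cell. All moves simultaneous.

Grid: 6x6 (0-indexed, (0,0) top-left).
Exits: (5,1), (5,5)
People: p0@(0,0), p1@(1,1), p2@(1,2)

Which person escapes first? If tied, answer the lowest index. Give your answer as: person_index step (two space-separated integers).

Answer: 1 4

Derivation:
Step 1: p0:(0,0)->(1,0) | p1:(1,1)->(2,1) | p2:(1,2)->(2,2)
Step 2: p0:(1,0)->(2,0) | p1:(2,1)->(3,1) | p2:(2,2)->(3,2)
Step 3: p0:(2,0)->(3,0) | p1:(3,1)->(4,1) | p2:(3,2)->(4,2)
Step 4: p0:(3,0)->(4,0) | p1:(4,1)->(5,1)->EXIT | p2:(4,2)->(5,2)
Step 5: p0:(4,0)->(5,0) | p1:escaped | p2:(5,2)->(5,1)->EXIT
Step 6: p0:(5,0)->(5,1)->EXIT | p1:escaped | p2:escaped
Exit steps: [6, 4, 5]
First to escape: p1 at step 4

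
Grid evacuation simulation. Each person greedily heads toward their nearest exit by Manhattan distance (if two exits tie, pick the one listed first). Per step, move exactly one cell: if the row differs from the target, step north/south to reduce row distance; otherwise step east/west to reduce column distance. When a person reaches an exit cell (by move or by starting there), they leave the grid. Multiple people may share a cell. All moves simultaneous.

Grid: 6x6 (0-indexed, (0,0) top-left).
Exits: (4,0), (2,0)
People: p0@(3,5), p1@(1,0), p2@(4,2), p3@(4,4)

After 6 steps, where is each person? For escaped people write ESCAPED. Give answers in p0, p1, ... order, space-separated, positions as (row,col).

Step 1: p0:(3,5)->(4,5) | p1:(1,0)->(2,0)->EXIT | p2:(4,2)->(4,1) | p3:(4,4)->(4,3)
Step 2: p0:(4,5)->(4,4) | p1:escaped | p2:(4,1)->(4,0)->EXIT | p3:(4,3)->(4,2)
Step 3: p0:(4,4)->(4,3) | p1:escaped | p2:escaped | p3:(4,2)->(4,1)
Step 4: p0:(4,3)->(4,2) | p1:escaped | p2:escaped | p3:(4,1)->(4,0)->EXIT
Step 5: p0:(4,2)->(4,1) | p1:escaped | p2:escaped | p3:escaped
Step 6: p0:(4,1)->(4,0)->EXIT | p1:escaped | p2:escaped | p3:escaped

ESCAPED ESCAPED ESCAPED ESCAPED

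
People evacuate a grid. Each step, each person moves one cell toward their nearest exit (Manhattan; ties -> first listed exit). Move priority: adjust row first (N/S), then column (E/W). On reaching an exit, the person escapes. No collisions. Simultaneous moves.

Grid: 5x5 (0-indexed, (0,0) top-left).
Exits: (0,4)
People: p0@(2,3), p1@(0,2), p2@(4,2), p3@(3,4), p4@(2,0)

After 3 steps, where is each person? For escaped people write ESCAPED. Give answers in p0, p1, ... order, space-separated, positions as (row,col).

Step 1: p0:(2,3)->(1,3) | p1:(0,2)->(0,3) | p2:(4,2)->(3,2) | p3:(3,4)->(2,4) | p4:(2,0)->(1,0)
Step 2: p0:(1,3)->(0,3) | p1:(0,3)->(0,4)->EXIT | p2:(3,2)->(2,2) | p3:(2,4)->(1,4) | p4:(1,0)->(0,0)
Step 3: p0:(0,3)->(0,4)->EXIT | p1:escaped | p2:(2,2)->(1,2) | p3:(1,4)->(0,4)->EXIT | p4:(0,0)->(0,1)

ESCAPED ESCAPED (1,2) ESCAPED (0,1)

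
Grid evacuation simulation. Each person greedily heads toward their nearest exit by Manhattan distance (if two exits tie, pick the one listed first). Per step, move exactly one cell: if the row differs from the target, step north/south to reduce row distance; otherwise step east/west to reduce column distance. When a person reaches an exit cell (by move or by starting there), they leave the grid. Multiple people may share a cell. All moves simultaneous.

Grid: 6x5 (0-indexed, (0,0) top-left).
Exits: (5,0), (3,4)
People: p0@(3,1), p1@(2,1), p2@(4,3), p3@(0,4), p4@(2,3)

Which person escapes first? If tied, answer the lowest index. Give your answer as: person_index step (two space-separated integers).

Step 1: p0:(3,1)->(4,1) | p1:(2,1)->(3,1) | p2:(4,3)->(3,3) | p3:(0,4)->(1,4) | p4:(2,3)->(3,3)
Step 2: p0:(4,1)->(5,1) | p1:(3,1)->(4,1) | p2:(3,3)->(3,4)->EXIT | p3:(1,4)->(2,4) | p4:(3,3)->(3,4)->EXIT
Step 3: p0:(5,1)->(5,0)->EXIT | p1:(4,1)->(5,1) | p2:escaped | p3:(2,4)->(3,4)->EXIT | p4:escaped
Step 4: p0:escaped | p1:(5,1)->(5,0)->EXIT | p2:escaped | p3:escaped | p4:escaped
Exit steps: [3, 4, 2, 3, 2]
First to escape: p2 at step 2

Answer: 2 2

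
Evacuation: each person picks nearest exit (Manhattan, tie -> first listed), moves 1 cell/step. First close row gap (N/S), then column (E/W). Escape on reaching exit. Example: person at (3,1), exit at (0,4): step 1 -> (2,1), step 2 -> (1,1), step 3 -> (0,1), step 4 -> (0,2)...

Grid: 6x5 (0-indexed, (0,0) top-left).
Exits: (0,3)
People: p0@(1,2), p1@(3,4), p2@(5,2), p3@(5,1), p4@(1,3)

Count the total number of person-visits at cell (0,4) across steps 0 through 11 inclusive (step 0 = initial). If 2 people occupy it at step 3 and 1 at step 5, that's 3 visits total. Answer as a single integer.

Answer: 1

Derivation:
Step 0: p0@(1,2) p1@(3,4) p2@(5,2) p3@(5,1) p4@(1,3) -> at (0,4): 0 [-], cum=0
Step 1: p0@(0,2) p1@(2,4) p2@(4,2) p3@(4,1) p4@ESC -> at (0,4): 0 [-], cum=0
Step 2: p0@ESC p1@(1,4) p2@(3,2) p3@(3,1) p4@ESC -> at (0,4): 0 [-], cum=0
Step 3: p0@ESC p1@(0,4) p2@(2,2) p3@(2,1) p4@ESC -> at (0,4): 1 [p1], cum=1
Step 4: p0@ESC p1@ESC p2@(1,2) p3@(1,1) p4@ESC -> at (0,4): 0 [-], cum=1
Step 5: p0@ESC p1@ESC p2@(0,2) p3@(0,1) p4@ESC -> at (0,4): 0 [-], cum=1
Step 6: p0@ESC p1@ESC p2@ESC p3@(0,2) p4@ESC -> at (0,4): 0 [-], cum=1
Step 7: p0@ESC p1@ESC p2@ESC p3@ESC p4@ESC -> at (0,4): 0 [-], cum=1
Total visits = 1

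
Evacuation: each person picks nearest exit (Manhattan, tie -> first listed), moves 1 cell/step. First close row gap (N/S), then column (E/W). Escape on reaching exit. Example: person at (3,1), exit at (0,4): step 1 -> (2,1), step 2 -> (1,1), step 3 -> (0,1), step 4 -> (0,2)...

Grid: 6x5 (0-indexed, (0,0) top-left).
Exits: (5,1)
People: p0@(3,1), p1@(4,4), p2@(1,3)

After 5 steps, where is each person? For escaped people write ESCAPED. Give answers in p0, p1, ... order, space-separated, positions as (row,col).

Step 1: p0:(3,1)->(4,1) | p1:(4,4)->(5,4) | p2:(1,3)->(2,3)
Step 2: p0:(4,1)->(5,1)->EXIT | p1:(5,4)->(5,3) | p2:(2,3)->(3,3)
Step 3: p0:escaped | p1:(5,3)->(5,2) | p2:(3,3)->(4,3)
Step 4: p0:escaped | p1:(5,2)->(5,1)->EXIT | p2:(4,3)->(5,3)
Step 5: p0:escaped | p1:escaped | p2:(5,3)->(5,2)

ESCAPED ESCAPED (5,2)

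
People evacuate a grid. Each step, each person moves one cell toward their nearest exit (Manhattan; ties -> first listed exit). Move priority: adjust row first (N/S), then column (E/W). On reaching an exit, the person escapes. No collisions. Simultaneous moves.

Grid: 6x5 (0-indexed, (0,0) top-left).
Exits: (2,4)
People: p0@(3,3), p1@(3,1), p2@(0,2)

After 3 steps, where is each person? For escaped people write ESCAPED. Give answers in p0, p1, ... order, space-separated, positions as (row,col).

Step 1: p0:(3,3)->(2,3) | p1:(3,1)->(2,1) | p2:(0,2)->(1,2)
Step 2: p0:(2,3)->(2,4)->EXIT | p1:(2,1)->(2,2) | p2:(1,2)->(2,2)
Step 3: p0:escaped | p1:(2,2)->(2,3) | p2:(2,2)->(2,3)

ESCAPED (2,3) (2,3)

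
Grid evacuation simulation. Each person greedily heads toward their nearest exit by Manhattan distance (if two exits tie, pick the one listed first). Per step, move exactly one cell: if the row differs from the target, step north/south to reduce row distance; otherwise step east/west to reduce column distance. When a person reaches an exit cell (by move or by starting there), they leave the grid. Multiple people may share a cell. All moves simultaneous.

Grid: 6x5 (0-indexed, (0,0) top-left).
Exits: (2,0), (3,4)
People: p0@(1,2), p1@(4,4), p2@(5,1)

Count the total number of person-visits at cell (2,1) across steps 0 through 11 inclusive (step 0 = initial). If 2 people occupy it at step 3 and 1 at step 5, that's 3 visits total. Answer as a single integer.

Answer: 2

Derivation:
Step 0: p0@(1,2) p1@(4,4) p2@(5,1) -> at (2,1): 0 [-], cum=0
Step 1: p0@(2,2) p1@ESC p2@(4,1) -> at (2,1): 0 [-], cum=0
Step 2: p0@(2,1) p1@ESC p2@(3,1) -> at (2,1): 1 [p0], cum=1
Step 3: p0@ESC p1@ESC p2@(2,1) -> at (2,1): 1 [p2], cum=2
Step 4: p0@ESC p1@ESC p2@ESC -> at (2,1): 0 [-], cum=2
Total visits = 2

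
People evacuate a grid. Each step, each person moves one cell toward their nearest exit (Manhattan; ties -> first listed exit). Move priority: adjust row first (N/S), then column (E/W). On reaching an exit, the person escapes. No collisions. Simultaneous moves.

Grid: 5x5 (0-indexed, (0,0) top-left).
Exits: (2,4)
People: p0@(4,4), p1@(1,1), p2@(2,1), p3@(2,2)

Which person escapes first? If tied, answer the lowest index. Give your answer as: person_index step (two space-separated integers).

Answer: 0 2

Derivation:
Step 1: p0:(4,4)->(3,4) | p1:(1,1)->(2,1) | p2:(2,1)->(2,2) | p3:(2,2)->(2,3)
Step 2: p0:(3,4)->(2,4)->EXIT | p1:(2,1)->(2,2) | p2:(2,2)->(2,3) | p3:(2,3)->(2,4)->EXIT
Step 3: p0:escaped | p1:(2,2)->(2,3) | p2:(2,3)->(2,4)->EXIT | p3:escaped
Step 4: p0:escaped | p1:(2,3)->(2,4)->EXIT | p2:escaped | p3:escaped
Exit steps: [2, 4, 3, 2]
First to escape: p0 at step 2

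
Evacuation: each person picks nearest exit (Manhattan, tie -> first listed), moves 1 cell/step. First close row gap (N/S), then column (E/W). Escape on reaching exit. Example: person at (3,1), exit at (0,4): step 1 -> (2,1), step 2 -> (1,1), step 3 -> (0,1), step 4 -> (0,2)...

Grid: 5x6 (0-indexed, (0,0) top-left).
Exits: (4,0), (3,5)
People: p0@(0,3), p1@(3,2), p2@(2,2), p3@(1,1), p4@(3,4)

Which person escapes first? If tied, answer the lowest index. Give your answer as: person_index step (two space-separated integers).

Step 1: p0:(0,3)->(1,3) | p1:(3,2)->(4,2) | p2:(2,2)->(3,2) | p3:(1,1)->(2,1) | p4:(3,4)->(3,5)->EXIT
Step 2: p0:(1,3)->(2,3) | p1:(4,2)->(4,1) | p2:(3,2)->(4,2) | p3:(2,1)->(3,1) | p4:escaped
Step 3: p0:(2,3)->(3,3) | p1:(4,1)->(4,0)->EXIT | p2:(4,2)->(4,1) | p3:(3,1)->(4,1) | p4:escaped
Step 4: p0:(3,3)->(3,4) | p1:escaped | p2:(4,1)->(4,0)->EXIT | p3:(4,1)->(4,0)->EXIT | p4:escaped
Step 5: p0:(3,4)->(3,5)->EXIT | p1:escaped | p2:escaped | p3:escaped | p4:escaped
Exit steps: [5, 3, 4, 4, 1]
First to escape: p4 at step 1

Answer: 4 1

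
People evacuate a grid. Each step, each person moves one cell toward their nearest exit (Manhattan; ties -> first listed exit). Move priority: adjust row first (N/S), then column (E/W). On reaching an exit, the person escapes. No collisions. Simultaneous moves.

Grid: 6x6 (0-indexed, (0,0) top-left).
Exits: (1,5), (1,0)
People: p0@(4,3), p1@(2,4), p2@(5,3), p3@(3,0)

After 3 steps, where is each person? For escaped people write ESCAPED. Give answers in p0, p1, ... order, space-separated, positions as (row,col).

Step 1: p0:(4,3)->(3,3) | p1:(2,4)->(1,4) | p2:(5,3)->(4,3) | p3:(3,0)->(2,0)
Step 2: p0:(3,3)->(2,3) | p1:(1,4)->(1,5)->EXIT | p2:(4,3)->(3,3) | p3:(2,0)->(1,0)->EXIT
Step 3: p0:(2,3)->(1,3) | p1:escaped | p2:(3,3)->(2,3) | p3:escaped

(1,3) ESCAPED (2,3) ESCAPED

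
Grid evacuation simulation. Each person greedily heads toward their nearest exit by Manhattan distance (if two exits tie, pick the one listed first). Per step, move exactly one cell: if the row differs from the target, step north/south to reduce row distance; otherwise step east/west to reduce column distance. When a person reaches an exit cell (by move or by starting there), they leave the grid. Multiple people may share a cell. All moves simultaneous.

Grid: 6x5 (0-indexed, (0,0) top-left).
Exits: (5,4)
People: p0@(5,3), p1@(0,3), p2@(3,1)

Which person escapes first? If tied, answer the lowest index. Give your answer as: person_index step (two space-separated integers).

Answer: 0 1

Derivation:
Step 1: p0:(5,3)->(5,4)->EXIT | p1:(0,3)->(1,3) | p2:(3,1)->(4,1)
Step 2: p0:escaped | p1:(1,3)->(2,3) | p2:(4,1)->(5,1)
Step 3: p0:escaped | p1:(2,3)->(3,3) | p2:(5,1)->(5,2)
Step 4: p0:escaped | p1:(3,3)->(4,3) | p2:(5,2)->(5,3)
Step 5: p0:escaped | p1:(4,3)->(5,3) | p2:(5,3)->(5,4)->EXIT
Step 6: p0:escaped | p1:(5,3)->(5,4)->EXIT | p2:escaped
Exit steps: [1, 6, 5]
First to escape: p0 at step 1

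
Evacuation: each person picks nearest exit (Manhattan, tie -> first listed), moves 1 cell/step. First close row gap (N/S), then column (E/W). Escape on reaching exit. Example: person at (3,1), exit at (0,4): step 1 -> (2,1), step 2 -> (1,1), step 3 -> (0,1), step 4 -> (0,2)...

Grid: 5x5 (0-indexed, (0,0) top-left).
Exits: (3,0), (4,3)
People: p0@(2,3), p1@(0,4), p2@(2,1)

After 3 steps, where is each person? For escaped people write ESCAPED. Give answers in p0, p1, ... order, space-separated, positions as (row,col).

Step 1: p0:(2,3)->(3,3) | p1:(0,4)->(1,4) | p2:(2,1)->(3,1)
Step 2: p0:(3,3)->(4,3)->EXIT | p1:(1,4)->(2,4) | p2:(3,1)->(3,0)->EXIT
Step 3: p0:escaped | p1:(2,4)->(3,4) | p2:escaped

ESCAPED (3,4) ESCAPED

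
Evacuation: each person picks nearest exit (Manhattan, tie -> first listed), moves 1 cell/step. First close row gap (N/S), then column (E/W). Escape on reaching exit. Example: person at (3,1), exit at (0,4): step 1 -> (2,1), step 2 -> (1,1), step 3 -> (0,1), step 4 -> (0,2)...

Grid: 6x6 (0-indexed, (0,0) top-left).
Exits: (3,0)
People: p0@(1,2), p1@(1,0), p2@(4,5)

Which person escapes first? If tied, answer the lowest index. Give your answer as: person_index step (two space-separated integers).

Answer: 1 2

Derivation:
Step 1: p0:(1,2)->(2,2) | p1:(1,0)->(2,0) | p2:(4,5)->(3,5)
Step 2: p0:(2,2)->(3,2) | p1:(2,0)->(3,0)->EXIT | p2:(3,5)->(3,4)
Step 3: p0:(3,2)->(3,1) | p1:escaped | p2:(3,4)->(3,3)
Step 4: p0:(3,1)->(3,0)->EXIT | p1:escaped | p2:(3,3)->(3,2)
Step 5: p0:escaped | p1:escaped | p2:(3,2)->(3,1)
Step 6: p0:escaped | p1:escaped | p2:(3,1)->(3,0)->EXIT
Exit steps: [4, 2, 6]
First to escape: p1 at step 2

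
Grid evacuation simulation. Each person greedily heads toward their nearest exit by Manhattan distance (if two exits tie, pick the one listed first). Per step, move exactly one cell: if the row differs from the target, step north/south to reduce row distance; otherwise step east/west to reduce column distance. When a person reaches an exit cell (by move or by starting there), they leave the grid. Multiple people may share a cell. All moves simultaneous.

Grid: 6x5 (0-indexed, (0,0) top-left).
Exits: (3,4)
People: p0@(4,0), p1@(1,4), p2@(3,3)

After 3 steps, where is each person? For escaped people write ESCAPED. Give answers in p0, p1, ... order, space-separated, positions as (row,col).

Step 1: p0:(4,0)->(3,0) | p1:(1,4)->(2,4) | p2:(3,3)->(3,4)->EXIT
Step 2: p0:(3,0)->(3,1) | p1:(2,4)->(3,4)->EXIT | p2:escaped
Step 3: p0:(3,1)->(3,2) | p1:escaped | p2:escaped

(3,2) ESCAPED ESCAPED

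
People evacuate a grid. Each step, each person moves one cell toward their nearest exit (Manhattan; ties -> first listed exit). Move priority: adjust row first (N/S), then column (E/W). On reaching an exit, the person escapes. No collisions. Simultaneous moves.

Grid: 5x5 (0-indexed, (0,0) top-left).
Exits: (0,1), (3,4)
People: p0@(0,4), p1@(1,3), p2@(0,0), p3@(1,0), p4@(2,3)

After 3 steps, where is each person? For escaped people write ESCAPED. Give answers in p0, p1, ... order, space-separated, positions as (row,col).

Step 1: p0:(0,4)->(0,3) | p1:(1,3)->(0,3) | p2:(0,0)->(0,1)->EXIT | p3:(1,0)->(0,0) | p4:(2,3)->(3,3)
Step 2: p0:(0,3)->(0,2) | p1:(0,3)->(0,2) | p2:escaped | p3:(0,0)->(0,1)->EXIT | p4:(3,3)->(3,4)->EXIT
Step 3: p0:(0,2)->(0,1)->EXIT | p1:(0,2)->(0,1)->EXIT | p2:escaped | p3:escaped | p4:escaped

ESCAPED ESCAPED ESCAPED ESCAPED ESCAPED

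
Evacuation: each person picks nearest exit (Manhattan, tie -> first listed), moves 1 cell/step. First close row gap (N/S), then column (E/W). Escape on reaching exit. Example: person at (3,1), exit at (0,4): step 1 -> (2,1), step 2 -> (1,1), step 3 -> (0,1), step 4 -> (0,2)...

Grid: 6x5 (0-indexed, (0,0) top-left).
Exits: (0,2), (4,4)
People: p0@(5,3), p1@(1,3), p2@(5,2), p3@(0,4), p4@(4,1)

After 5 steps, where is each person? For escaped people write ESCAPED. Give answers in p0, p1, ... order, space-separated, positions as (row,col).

Step 1: p0:(5,3)->(4,3) | p1:(1,3)->(0,3) | p2:(5,2)->(4,2) | p3:(0,4)->(0,3) | p4:(4,1)->(4,2)
Step 2: p0:(4,3)->(4,4)->EXIT | p1:(0,3)->(0,2)->EXIT | p2:(4,2)->(4,3) | p3:(0,3)->(0,2)->EXIT | p4:(4,2)->(4,3)
Step 3: p0:escaped | p1:escaped | p2:(4,3)->(4,4)->EXIT | p3:escaped | p4:(4,3)->(4,4)->EXIT

ESCAPED ESCAPED ESCAPED ESCAPED ESCAPED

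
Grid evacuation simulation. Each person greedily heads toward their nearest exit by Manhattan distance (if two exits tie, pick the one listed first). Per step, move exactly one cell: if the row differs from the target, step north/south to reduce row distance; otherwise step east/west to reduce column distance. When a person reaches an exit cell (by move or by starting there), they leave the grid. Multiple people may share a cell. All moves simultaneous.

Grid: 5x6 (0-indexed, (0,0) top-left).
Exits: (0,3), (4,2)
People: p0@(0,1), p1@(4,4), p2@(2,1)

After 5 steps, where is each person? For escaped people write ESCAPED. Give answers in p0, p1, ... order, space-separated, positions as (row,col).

Step 1: p0:(0,1)->(0,2) | p1:(4,4)->(4,3) | p2:(2,1)->(3,1)
Step 2: p0:(0,2)->(0,3)->EXIT | p1:(4,3)->(4,2)->EXIT | p2:(3,1)->(4,1)
Step 3: p0:escaped | p1:escaped | p2:(4,1)->(4,2)->EXIT

ESCAPED ESCAPED ESCAPED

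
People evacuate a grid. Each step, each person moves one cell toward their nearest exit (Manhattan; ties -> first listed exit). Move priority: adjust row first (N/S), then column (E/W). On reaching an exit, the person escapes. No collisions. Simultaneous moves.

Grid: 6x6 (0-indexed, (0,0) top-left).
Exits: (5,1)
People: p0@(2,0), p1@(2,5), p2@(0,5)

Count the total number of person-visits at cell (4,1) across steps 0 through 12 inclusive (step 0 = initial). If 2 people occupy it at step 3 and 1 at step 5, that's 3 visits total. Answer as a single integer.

Step 0: p0@(2,0) p1@(2,5) p2@(0,5) -> at (4,1): 0 [-], cum=0
Step 1: p0@(3,0) p1@(3,5) p2@(1,5) -> at (4,1): 0 [-], cum=0
Step 2: p0@(4,0) p1@(4,5) p2@(2,5) -> at (4,1): 0 [-], cum=0
Step 3: p0@(5,0) p1@(5,5) p2@(3,5) -> at (4,1): 0 [-], cum=0
Step 4: p0@ESC p1@(5,4) p2@(4,5) -> at (4,1): 0 [-], cum=0
Step 5: p0@ESC p1@(5,3) p2@(5,5) -> at (4,1): 0 [-], cum=0
Step 6: p0@ESC p1@(5,2) p2@(5,4) -> at (4,1): 0 [-], cum=0
Step 7: p0@ESC p1@ESC p2@(5,3) -> at (4,1): 0 [-], cum=0
Step 8: p0@ESC p1@ESC p2@(5,2) -> at (4,1): 0 [-], cum=0
Step 9: p0@ESC p1@ESC p2@ESC -> at (4,1): 0 [-], cum=0
Total visits = 0

Answer: 0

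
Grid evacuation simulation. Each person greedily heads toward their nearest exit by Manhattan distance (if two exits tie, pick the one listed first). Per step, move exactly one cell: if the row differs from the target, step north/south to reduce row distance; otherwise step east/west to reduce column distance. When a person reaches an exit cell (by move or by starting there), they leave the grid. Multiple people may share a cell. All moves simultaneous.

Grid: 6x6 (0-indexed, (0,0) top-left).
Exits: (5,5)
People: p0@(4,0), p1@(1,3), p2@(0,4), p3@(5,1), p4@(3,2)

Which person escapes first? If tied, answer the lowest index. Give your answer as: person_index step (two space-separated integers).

Step 1: p0:(4,0)->(5,0) | p1:(1,3)->(2,3) | p2:(0,4)->(1,4) | p3:(5,1)->(5,2) | p4:(3,2)->(4,2)
Step 2: p0:(5,0)->(5,1) | p1:(2,3)->(3,3) | p2:(1,4)->(2,4) | p3:(5,2)->(5,3) | p4:(4,2)->(5,2)
Step 3: p0:(5,1)->(5,2) | p1:(3,3)->(4,3) | p2:(2,4)->(3,4) | p3:(5,3)->(5,4) | p4:(5,2)->(5,3)
Step 4: p0:(5,2)->(5,3) | p1:(4,3)->(5,3) | p2:(3,4)->(4,4) | p3:(5,4)->(5,5)->EXIT | p4:(5,3)->(5,4)
Step 5: p0:(5,3)->(5,4) | p1:(5,3)->(5,4) | p2:(4,4)->(5,4) | p3:escaped | p4:(5,4)->(5,5)->EXIT
Step 6: p0:(5,4)->(5,5)->EXIT | p1:(5,4)->(5,5)->EXIT | p2:(5,4)->(5,5)->EXIT | p3:escaped | p4:escaped
Exit steps: [6, 6, 6, 4, 5]
First to escape: p3 at step 4

Answer: 3 4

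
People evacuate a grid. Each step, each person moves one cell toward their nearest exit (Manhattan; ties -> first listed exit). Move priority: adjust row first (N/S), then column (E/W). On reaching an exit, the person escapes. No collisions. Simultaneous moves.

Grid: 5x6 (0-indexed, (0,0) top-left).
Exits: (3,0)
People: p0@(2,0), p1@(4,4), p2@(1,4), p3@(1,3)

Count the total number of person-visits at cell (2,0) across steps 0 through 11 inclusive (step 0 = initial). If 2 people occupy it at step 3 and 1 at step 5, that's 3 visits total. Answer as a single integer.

Step 0: p0@(2,0) p1@(4,4) p2@(1,4) p3@(1,3) -> at (2,0): 1 [p0], cum=1
Step 1: p0@ESC p1@(3,4) p2@(2,4) p3@(2,3) -> at (2,0): 0 [-], cum=1
Step 2: p0@ESC p1@(3,3) p2@(3,4) p3@(3,3) -> at (2,0): 0 [-], cum=1
Step 3: p0@ESC p1@(3,2) p2@(3,3) p3@(3,2) -> at (2,0): 0 [-], cum=1
Step 4: p0@ESC p1@(3,1) p2@(3,2) p3@(3,1) -> at (2,0): 0 [-], cum=1
Step 5: p0@ESC p1@ESC p2@(3,1) p3@ESC -> at (2,0): 0 [-], cum=1
Step 6: p0@ESC p1@ESC p2@ESC p3@ESC -> at (2,0): 0 [-], cum=1
Total visits = 1

Answer: 1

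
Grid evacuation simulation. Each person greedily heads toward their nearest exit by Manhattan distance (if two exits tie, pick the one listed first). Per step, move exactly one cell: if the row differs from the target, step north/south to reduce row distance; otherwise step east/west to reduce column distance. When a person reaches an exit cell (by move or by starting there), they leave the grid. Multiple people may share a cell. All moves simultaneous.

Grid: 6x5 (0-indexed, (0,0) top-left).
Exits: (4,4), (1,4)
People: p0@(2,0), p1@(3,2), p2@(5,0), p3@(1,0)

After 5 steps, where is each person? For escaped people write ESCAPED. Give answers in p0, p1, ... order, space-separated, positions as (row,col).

Step 1: p0:(2,0)->(1,0) | p1:(3,2)->(4,2) | p2:(5,0)->(4,0) | p3:(1,0)->(1,1)
Step 2: p0:(1,0)->(1,1) | p1:(4,2)->(4,3) | p2:(4,0)->(4,1) | p3:(1,1)->(1,2)
Step 3: p0:(1,1)->(1,2) | p1:(4,3)->(4,4)->EXIT | p2:(4,1)->(4,2) | p3:(1,2)->(1,3)
Step 4: p0:(1,2)->(1,3) | p1:escaped | p2:(4,2)->(4,3) | p3:(1,3)->(1,4)->EXIT
Step 5: p0:(1,3)->(1,4)->EXIT | p1:escaped | p2:(4,3)->(4,4)->EXIT | p3:escaped

ESCAPED ESCAPED ESCAPED ESCAPED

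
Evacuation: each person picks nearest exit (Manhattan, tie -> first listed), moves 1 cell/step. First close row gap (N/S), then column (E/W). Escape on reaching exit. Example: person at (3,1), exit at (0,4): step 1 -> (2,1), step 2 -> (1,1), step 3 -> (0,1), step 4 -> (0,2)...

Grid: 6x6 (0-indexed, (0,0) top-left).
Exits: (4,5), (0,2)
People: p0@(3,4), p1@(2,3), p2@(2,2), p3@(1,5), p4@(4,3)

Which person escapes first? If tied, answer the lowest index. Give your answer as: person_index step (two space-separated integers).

Answer: 0 2

Derivation:
Step 1: p0:(3,4)->(4,4) | p1:(2,3)->(1,3) | p2:(2,2)->(1,2) | p3:(1,5)->(2,5) | p4:(4,3)->(4,4)
Step 2: p0:(4,4)->(4,5)->EXIT | p1:(1,3)->(0,3) | p2:(1,2)->(0,2)->EXIT | p3:(2,5)->(3,5) | p4:(4,4)->(4,5)->EXIT
Step 3: p0:escaped | p1:(0,3)->(0,2)->EXIT | p2:escaped | p3:(3,5)->(4,5)->EXIT | p4:escaped
Exit steps: [2, 3, 2, 3, 2]
First to escape: p0 at step 2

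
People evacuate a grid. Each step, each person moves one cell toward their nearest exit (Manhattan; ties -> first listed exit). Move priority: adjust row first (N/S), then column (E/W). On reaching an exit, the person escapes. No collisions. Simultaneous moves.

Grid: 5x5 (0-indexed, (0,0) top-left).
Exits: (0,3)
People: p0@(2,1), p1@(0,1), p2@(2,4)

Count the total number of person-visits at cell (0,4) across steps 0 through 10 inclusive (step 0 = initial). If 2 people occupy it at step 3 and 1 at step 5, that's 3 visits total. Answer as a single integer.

Answer: 1

Derivation:
Step 0: p0@(2,1) p1@(0,1) p2@(2,4) -> at (0,4): 0 [-], cum=0
Step 1: p0@(1,1) p1@(0,2) p2@(1,4) -> at (0,4): 0 [-], cum=0
Step 2: p0@(0,1) p1@ESC p2@(0,4) -> at (0,4): 1 [p2], cum=1
Step 3: p0@(0,2) p1@ESC p2@ESC -> at (0,4): 0 [-], cum=1
Step 4: p0@ESC p1@ESC p2@ESC -> at (0,4): 0 [-], cum=1
Total visits = 1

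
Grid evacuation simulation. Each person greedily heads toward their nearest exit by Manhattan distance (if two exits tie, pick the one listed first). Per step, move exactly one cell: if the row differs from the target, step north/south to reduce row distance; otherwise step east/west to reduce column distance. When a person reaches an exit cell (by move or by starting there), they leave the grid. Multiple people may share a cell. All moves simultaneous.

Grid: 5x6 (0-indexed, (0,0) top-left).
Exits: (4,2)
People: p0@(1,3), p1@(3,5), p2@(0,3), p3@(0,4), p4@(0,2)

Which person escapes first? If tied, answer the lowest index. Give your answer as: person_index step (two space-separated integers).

Step 1: p0:(1,3)->(2,3) | p1:(3,5)->(4,5) | p2:(0,3)->(1,3) | p3:(0,4)->(1,4) | p4:(0,2)->(1,2)
Step 2: p0:(2,3)->(3,3) | p1:(4,5)->(4,4) | p2:(1,3)->(2,3) | p3:(1,4)->(2,4) | p4:(1,2)->(2,2)
Step 3: p0:(3,3)->(4,3) | p1:(4,4)->(4,3) | p2:(2,3)->(3,3) | p3:(2,4)->(3,4) | p4:(2,2)->(3,2)
Step 4: p0:(4,3)->(4,2)->EXIT | p1:(4,3)->(4,2)->EXIT | p2:(3,3)->(4,3) | p3:(3,4)->(4,4) | p4:(3,2)->(4,2)->EXIT
Step 5: p0:escaped | p1:escaped | p2:(4,3)->(4,2)->EXIT | p3:(4,4)->(4,3) | p4:escaped
Step 6: p0:escaped | p1:escaped | p2:escaped | p3:(4,3)->(4,2)->EXIT | p4:escaped
Exit steps: [4, 4, 5, 6, 4]
First to escape: p0 at step 4

Answer: 0 4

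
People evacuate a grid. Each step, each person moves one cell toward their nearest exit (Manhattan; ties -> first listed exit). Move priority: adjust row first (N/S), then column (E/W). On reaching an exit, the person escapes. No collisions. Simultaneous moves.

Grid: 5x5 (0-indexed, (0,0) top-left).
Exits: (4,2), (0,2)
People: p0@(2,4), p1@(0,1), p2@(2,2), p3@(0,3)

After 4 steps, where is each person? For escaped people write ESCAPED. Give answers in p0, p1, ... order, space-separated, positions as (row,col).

Step 1: p0:(2,4)->(3,4) | p1:(0,1)->(0,2)->EXIT | p2:(2,2)->(3,2) | p3:(0,3)->(0,2)->EXIT
Step 2: p0:(3,4)->(4,4) | p1:escaped | p2:(3,2)->(4,2)->EXIT | p3:escaped
Step 3: p0:(4,4)->(4,3) | p1:escaped | p2:escaped | p3:escaped
Step 4: p0:(4,3)->(4,2)->EXIT | p1:escaped | p2:escaped | p3:escaped

ESCAPED ESCAPED ESCAPED ESCAPED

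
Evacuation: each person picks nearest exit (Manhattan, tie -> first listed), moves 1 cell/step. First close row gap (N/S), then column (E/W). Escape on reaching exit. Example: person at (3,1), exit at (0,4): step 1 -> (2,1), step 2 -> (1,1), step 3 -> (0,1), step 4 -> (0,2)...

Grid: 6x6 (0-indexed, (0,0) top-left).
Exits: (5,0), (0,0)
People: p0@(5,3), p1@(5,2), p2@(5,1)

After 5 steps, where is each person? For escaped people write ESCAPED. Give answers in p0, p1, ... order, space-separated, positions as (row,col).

Step 1: p0:(5,3)->(5,2) | p1:(5,2)->(5,1) | p2:(5,1)->(5,0)->EXIT
Step 2: p0:(5,2)->(5,1) | p1:(5,1)->(5,0)->EXIT | p2:escaped
Step 3: p0:(5,1)->(5,0)->EXIT | p1:escaped | p2:escaped

ESCAPED ESCAPED ESCAPED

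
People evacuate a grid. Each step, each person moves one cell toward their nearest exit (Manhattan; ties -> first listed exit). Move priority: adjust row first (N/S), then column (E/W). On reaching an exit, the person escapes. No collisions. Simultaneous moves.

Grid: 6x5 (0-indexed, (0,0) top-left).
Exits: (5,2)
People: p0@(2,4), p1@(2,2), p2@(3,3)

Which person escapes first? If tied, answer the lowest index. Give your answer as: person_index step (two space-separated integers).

Step 1: p0:(2,4)->(3,4) | p1:(2,2)->(3,2) | p2:(3,3)->(4,3)
Step 2: p0:(3,4)->(4,4) | p1:(3,2)->(4,2) | p2:(4,3)->(5,3)
Step 3: p0:(4,4)->(5,4) | p1:(4,2)->(5,2)->EXIT | p2:(5,3)->(5,2)->EXIT
Step 4: p0:(5,4)->(5,3) | p1:escaped | p2:escaped
Step 5: p0:(5,3)->(5,2)->EXIT | p1:escaped | p2:escaped
Exit steps: [5, 3, 3]
First to escape: p1 at step 3

Answer: 1 3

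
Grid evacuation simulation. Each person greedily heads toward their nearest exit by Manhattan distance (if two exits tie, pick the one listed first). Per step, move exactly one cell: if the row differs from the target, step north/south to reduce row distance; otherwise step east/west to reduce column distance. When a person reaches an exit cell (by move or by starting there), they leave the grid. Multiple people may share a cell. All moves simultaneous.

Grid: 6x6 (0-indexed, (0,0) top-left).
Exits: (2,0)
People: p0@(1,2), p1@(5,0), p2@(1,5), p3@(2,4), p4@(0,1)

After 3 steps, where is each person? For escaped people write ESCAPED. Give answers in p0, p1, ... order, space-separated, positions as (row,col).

Step 1: p0:(1,2)->(2,2) | p1:(5,0)->(4,0) | p2:(1,5)->(2,5) | p3:(2,4)->(2,3) | p4:(0,1)->(1,1)
Step 2: p0:(2,2)->(2,1) | p1:(4,0)->(3,0) | p2:(2,5)->(2,4) | p3:(2,3)->(2,2) | p4:(1,1)->(2,1)
Step 3: p0:(2,1)->(2,0)->EXIT | p1:(3,0)->(2,0)->EXIT | p2:(2,4)->(2,3) | p3:(2,2)->(2,1) | p4:(2,1)->(2,0)->EXIT

ESCAPED ESCAPED (2,3) (2,1) ESCAPED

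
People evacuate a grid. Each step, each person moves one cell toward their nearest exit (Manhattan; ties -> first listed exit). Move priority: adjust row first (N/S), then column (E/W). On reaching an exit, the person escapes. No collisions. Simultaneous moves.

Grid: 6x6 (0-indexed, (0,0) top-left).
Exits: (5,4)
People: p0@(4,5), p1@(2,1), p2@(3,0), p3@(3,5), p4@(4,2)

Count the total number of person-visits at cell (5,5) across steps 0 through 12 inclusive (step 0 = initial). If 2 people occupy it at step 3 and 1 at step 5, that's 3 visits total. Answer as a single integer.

Step 0: p0@(4,5) p1@(2,1) p2@(3,0) p3@(3,5) p4@(4,2) -> at (5,5): 0 [-], cum=0
Step 1: p0@(5,5) p1@(3,1) p2@(4,0) p3@(4,5) p4@(5,2) -> at (5,5): 1 [p0], cum=1
Step 2: p0@ESC p1@(4,1) p2@(5,0) p3@(5,5) p4@(5,3) -> at (5,5): 1 [p3], cum=2
Step 3: p0@ESC p1@(5,1) p2@(5,1) p3@ESC p4@ESC -> at (5,5): 0 [-], cum=2
Step 4: p0@ESC p1@(5,2) p2@(5,2) p3@ESC p4@ESC -> at (5,5): 0 [-], cum=2
Step 5: p0@ESC p1@(5,3) p2@(5,3) p3@ESC p4@ESC -> at (5,5): 0 [-], cum=2
Step 6: p0@ESC p1@ESC p2@ESC p3@ESC p4@ESC -> at (5,5): 0 [-], cum=2
Total visits = 2

Answer: 2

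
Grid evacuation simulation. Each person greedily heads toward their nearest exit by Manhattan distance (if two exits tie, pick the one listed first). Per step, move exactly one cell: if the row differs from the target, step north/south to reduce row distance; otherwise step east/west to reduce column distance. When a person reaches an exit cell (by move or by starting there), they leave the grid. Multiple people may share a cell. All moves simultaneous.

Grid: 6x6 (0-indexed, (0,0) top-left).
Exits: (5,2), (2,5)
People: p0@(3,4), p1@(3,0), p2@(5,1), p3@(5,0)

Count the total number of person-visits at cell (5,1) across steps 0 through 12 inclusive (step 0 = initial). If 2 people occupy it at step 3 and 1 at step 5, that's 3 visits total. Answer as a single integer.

Answer: 3

Derivation:
Step 0: p0@(3,4) p1@(3,0) p2@(5,1) p3@(5,0) -> at (5,1): 1 [p2], cum=1
Step 1: p0@(2,4) p1@(4,0) p2@ESC p3@(5,1) -> at (5,1): 1 [p3], cum=2
Step 2: p0@ESC p1@(5,0) p2@ESC p3@ESC -> at (5,1): 0 [-], cum=2
Step 3: p0@ESC p1@(5,1) p2@ESC p3@ESC -> at (5,1): 1 [p1], cum=3
Step 4: p0@ESC p1@ESC p2@ESC p3@ESC -> at (5,1): 0 [-], cum=3
Total visits = 3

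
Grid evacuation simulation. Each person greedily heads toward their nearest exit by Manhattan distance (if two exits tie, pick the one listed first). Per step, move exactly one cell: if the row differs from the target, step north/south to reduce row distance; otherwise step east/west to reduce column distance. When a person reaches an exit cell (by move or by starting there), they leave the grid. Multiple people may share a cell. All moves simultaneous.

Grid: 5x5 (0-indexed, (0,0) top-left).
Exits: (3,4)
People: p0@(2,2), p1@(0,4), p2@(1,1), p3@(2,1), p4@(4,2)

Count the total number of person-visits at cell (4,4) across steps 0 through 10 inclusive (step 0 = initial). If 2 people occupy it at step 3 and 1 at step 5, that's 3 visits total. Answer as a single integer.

Step 0: p0@(2,2) p1@(0,4) p2@(1,1) p3@(2,1) p4@(4,2) -> at (4,4): 0 [-], cum=0
Step 1: p0@(3,2) p1@(1,4) p2@(2,1) p3@(3,1) p4@(3,2) -> at (4,4): 0 [-], cum=0
Step 2: p0@(3,3) p1@(2,4) p2@(3,1) p3@(3,2) p4@(3,3) -> at (4,4): 0 [-], cum=0
Step 3: p0@ESC p1@ESC p2@(3,2) p3@(3,3) p4@ESC -> at (4,4): 0 [-], cum=0
Step 4: p0@ESC p1@ESC p2@(3,3) p3@ESC p4@ESC -> at (4,4): 0 [-], cum=0
Step 5: p0@ESC p1@ESC p2@ESC p3@ESC p4@ESC -> at (4,4): 0 [-], cum=0
Total visits = 0

Answer: 0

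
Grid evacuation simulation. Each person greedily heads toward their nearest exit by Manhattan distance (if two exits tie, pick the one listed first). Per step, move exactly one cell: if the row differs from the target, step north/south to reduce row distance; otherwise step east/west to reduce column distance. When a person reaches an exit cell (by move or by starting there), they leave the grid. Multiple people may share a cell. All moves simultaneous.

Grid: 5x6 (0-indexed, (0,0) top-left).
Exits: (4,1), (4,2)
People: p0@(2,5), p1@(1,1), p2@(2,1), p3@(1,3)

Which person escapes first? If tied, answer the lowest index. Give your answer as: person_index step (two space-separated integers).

Step 1: p0:(2,5)->(3,5) | p1:(1,1)->(2,1) | p2:(2,1)->(3,1) | p3:(1,3)->(2,3)
Step 2: p0:(3,5)->(4,5) | p1:(2,1)->(3,1) | p2:(3,1)->(4,1)->EXIT | p3:(2,3)->(3,3)
Step 3: p0:(4,5)->(4,4) | p1:(3,1)->(4,1)->EXIT | p2:escaped | p3:(3,3)->(4,3)
Step 4: p0:(4,4)->(4,3) | p1:escaped | p2:escaped | p3:(4,3)->(4,2)->EXIT
Step 5: p0:(4,3)->(4,2)->EXIT | p1:escaped | p2:escaped | p3:escaped
Exit steps: [5, 3, 2, 4]
First to escape: p2 at step 2

Answer: 2 2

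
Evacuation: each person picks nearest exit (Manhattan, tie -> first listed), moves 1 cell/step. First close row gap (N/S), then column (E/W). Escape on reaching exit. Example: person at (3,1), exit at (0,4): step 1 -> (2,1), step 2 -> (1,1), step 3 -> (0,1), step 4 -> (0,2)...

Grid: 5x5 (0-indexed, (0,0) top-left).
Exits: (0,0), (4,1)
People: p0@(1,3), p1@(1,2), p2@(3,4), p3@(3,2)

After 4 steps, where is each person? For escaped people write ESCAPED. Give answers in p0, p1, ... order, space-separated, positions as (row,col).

Step 1: p0:(1,3)->(0,3) | p1:(1,2)->(0,2) | p2:(3,4)->(4,4) | p3:(3,2)->(4,2)
Step 2: p0:(0,3)->(0,2) | p1:(0,2)->(0,1) | p2:(4,4)->(4,3) | p3:(4,2)->(4,1)->EXIT
Step 3: p0:(0,2)->(0,1) | p1:(0,1)->(0,0)->EXIT | p2:(4,3)->(4,2) | p3:escaped
Step 4: p0:(0,1)->(0,0)->EXIT | p1:escaped | p2:(4,2)->(4,1)->EXIT | p3:escaped

ESCAPED ESCAPED ESCAPED ESCAPED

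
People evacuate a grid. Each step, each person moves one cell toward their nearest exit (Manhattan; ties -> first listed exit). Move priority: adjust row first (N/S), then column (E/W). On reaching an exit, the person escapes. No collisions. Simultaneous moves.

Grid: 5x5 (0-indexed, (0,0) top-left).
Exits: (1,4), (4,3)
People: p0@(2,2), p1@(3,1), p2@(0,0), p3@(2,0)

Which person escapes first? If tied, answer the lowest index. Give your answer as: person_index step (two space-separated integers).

Step 1: p0:(2,2)->(1,2) | p1:(3,1)->(4,1) | p2:(0,0)->(1,0) | p3:(2,0)->(1,0)
Step 2: p0:(1,2)->(1,3) | p1:(4,1)->(4,2) | p2:(1,0)->(1,1) | p3:(1,0)->(1,1)
Step 3: p0:(1,3)->(1,4)->EXIT | p1:(4,2)->(4,3)->EXIT | p2:(1,1)->(1,2) | p3:(1,1)->(1,2)
Step 4: p0:escaped | p1:escaped | p2:(1,2)->(1,3) | p3:(1,2)->(1,3)
Step 5: p0:escaped | p1:escaped | p2:(1,3)->(1,4)->EXIT | p3:(1,3)->(1,4)->EXIT
Exit steps: [3, 3, 5, 5]
First to escape: p0 at step 3

Answer: 0 3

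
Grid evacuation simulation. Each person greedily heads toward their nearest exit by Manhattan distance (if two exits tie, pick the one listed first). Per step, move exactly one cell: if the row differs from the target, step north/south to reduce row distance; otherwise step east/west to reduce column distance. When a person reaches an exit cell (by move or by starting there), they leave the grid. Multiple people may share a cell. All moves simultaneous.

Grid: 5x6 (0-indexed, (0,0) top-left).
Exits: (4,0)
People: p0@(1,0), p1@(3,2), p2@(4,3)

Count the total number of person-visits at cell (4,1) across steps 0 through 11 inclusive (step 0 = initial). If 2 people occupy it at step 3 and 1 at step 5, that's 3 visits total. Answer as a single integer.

Step 0: p0@(1,0) p1@(3,2) p2@(4,3) -> at (4,1): 0 [-], cum=0
Step 1: p0@(2,0) p1@(4,2) p2@(4,2) -> at (4,1): 0 [-], cum=0
Step 2: p0@(3,0) p1@(4,1) p2@(4,1) -> at (4,1): 2 [p1,p2], cum=2
Step 3: p0@ESC p1@ESC p2@ESC -> at (4,1): 0 [-], cum=2
Total visits = 2

Answer: 2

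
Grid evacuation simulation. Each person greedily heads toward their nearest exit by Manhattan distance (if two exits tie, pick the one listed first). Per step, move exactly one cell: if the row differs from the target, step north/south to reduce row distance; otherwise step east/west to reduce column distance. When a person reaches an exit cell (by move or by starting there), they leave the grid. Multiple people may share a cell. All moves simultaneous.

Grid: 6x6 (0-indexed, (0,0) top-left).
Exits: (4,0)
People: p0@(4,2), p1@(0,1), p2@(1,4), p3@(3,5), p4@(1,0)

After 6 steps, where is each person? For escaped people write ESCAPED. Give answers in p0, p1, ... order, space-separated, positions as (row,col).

Step 1: p0:(4,2)->(4,1) | p1:(0,1)->(1,1) | p2:(1,4)->(2,4) | p3:(3,5)->(4,5) | p4:(1,0)->(2,0)
Step 2: p0:(4,1)->(4,0)->EXIT | p1:(1,1)->(2,1) | p2:(2,4)->(3,4) | p3:(4,5)->(4,4) | p4:(2,0)->(3,0)
Step 3: p0:escaped | p1:(2,1)->(3,1) | p2:(3,4)->(4,4) | p3:(4,4)->(4,3) | p4:(3,0)->(4,0)->EXIT
Step 4: p0:escaped | p1:(3,1)->(4,1) | p2:(4,4)->(4,3) | p3:(4,3)->(4,2) | p4:escaped
Step 5: p0:escaped | p1:(4,1)->(4,0)->EXIT | p2:(4,3)->(4,2) | p3:(4,2)->(4,1) | p4:escaped
Step 6: p0:escaped | p1:escaped | p2:(4,2)->(4,1) | p3:(4,1)->(4,0)->EXIT | p4:escaped

ESCAPED ESCAPED (4,1) ESCAPED ESCAPED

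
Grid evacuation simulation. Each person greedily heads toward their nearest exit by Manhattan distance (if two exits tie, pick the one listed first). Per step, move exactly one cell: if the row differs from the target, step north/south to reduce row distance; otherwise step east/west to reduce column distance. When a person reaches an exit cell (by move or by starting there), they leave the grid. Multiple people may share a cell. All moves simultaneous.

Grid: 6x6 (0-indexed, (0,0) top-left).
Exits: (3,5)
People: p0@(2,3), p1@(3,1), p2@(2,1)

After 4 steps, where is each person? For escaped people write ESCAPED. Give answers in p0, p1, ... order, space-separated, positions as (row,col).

Step 1: p0:(2,3)->(3,3) | p1:(3,1)->(3,2) | p2:(2,1)->(3,1)
Step 2: p0:(3,3)->(3,4) | p1:(3,2)->(3,3) | p2:(3,1)->(3,2)
Step 3: p0:(3,4)->(3,5)->EXIT | p1:(3,3)->(3,4) | p2:(3,2)->(3,3)
Step 4: p0:escaped | p1:(3,4)->(3,5)->EXIT | p2:(3,3)->(3,4)

ESCAPED ESCAPED (3,4)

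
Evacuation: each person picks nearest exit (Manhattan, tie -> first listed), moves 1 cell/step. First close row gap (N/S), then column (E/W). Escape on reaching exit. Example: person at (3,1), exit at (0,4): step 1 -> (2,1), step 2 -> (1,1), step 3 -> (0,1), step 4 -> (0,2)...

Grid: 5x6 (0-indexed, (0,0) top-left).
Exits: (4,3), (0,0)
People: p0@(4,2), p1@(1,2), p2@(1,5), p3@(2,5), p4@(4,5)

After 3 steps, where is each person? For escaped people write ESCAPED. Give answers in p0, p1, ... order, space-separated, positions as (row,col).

Step 1: p0:(4,2)->(4,3)->EXIT | p1:(1,2)->(0,2) | p2:(1,5)->(2,5) | p3:(2,5)->(3,5) | p4:(4,5)->(4,4)
Step 2: p0:escaped | p1:(0,2)->(0,1) | p2:(2,5)->(3,5) | p3:(3,5)->(4,5) | p4:(4,4)->(4,3)->EXIT
Step 3: p0:escaped | p1:(0,1)->(0,0)->EXIT | p2:(3,5)->(4,5) | p3:(4,5)->(4,4) | p4:escaped

ESCAPED ESCAPED (4,5) (4,4) ESCAPED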